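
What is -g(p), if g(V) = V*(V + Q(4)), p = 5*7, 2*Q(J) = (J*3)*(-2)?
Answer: -805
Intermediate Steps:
Q(J) = -3*J (Q(J) = ((J*3)*(-2))/2 = ((3*J)*(-2))/2 = (-6*J)/2 = -3*J)
p = 35
g(V) = V*(-12 + V) (g(V) = V*(V - 3*4) = V*(V - 12) = V*(-12 + V))
-g(p) = -35*(-12 + 35) = -35*23 = -1*805 = -805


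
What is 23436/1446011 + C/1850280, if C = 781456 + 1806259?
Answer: 108149357627/76443578088 ≈ 1.4148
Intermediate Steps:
C = 2587715
23436/1446011 + C/1850280 = 23436/1446011 + 2587715/1850280 = 23436*(1/1446011) + 2587715*(1/1850280) = 3348/206573 + 517543/370056 = 108149357627/76443578088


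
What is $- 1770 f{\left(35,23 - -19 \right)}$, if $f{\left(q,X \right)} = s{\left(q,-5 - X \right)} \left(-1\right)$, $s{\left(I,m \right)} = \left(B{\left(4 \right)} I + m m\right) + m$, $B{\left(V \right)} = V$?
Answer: $4074540$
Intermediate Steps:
$s{\left(I,m \right)} = m + m^{2} + 4 I$ ($s{\left(I,m \right)} = \left(4 I + m m\right) + m = \left(4 I + m^{2}\right) + m = \left(m^{2} + 4 I\right) + m = m + m^{2} + 4 I$)
$f{\left(q,X \right)} = 5 + X - \left(-5 - X\right)^{2} - 4 q$ ($f{\left(q,X \right)} = \left(\left(-5 - X\right) + \left(-5 - X\right)^{2} + 4 q\right) \left(-1\right) = \left(-5 + \left(-5 - X\right)^{2} - X + 4 q\right) \left(-1\right) = 5 + X - \left(-5 - X\right)^{2} - 4 q$)
$- 1770 f{\left(35,23 - -19 \right)} = - 1770 \left(5 + \left(23 - -19\right) - \left(5 + \left(23 - -19\right)\right)^{2} - 140\right) = - 1770 \left(5 + \left(23 + 19\right) - \left(5 + \left(23 + 19\right)\right)^{2} - 140\right) = - 1770 \left(5 + 42 - \left(5 + 42\right)^{2} - 140\right) = - 1770 \left(5 + 42 - 47^{2} - 140\right) = - 1770 \left(5 + 42 - 2209 - 140\right) = \left(-1770\right) \left(-2302\right) = 4074540$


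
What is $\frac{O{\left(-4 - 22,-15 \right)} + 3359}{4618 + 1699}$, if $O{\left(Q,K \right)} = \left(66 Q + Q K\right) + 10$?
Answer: $\frac{2043}{6317} \approx 0.32341$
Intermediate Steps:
$O{\left(Q,K \right)} = 10 + 66 Q + K Q$ ($O{\left(Q,K \right)} = \left(66 Q + K Q\right) + 10 = 10 + 66 Q + K Q$)
$\frac{O{\left(-4 - 22,-15 \right)} + 3359}{4618 + 1699} = \frac{\left(10 + 66 \left(-4 - 22\right) - 15 \left(-4 - 22\right)\right) + 3359}{4618 + 1699} = \frac{\left(10 + 66 \left(-26\right) - -390\right) + 3359}{6317} = \left(\left(10 - 1716 + 390\right) + 3359\right) \frac{1}{6317} = \left(-1316 + 3359\right) \frac{1}{6317} = 2043 \cdot \frac{1}{6317} = \frac{2043}{6317}$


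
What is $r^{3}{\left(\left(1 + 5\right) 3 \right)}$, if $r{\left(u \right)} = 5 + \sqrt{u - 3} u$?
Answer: $73025 + 88830 \sqrt{15} \approx 4.1706 \cdot 10^{5}$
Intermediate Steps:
$r{\left(u \right)} = 5 + u \sqrt{-3 + u}$ ($r{\left(u \right)} = 5 + \sqrt{-3 + u} u = 5 + u \sqrt{-3 + u}$)
$r^{3}{\left(\left(1 + 5\right) 3 \right)} = \left(5 + \left(1 + 5\right) 3 \sqrt{-3 + \left(1 + 5\right) 3}\right)^{3} = \left(5 + 6 \cdot 3 \sqrt{-3 + 6 \cdot 3}\right)^{3} = \left(5 + 18 \sqrt{-3 + 18}\right)^{3} = \left(5 + 18 \sqrt{15}\right)^{3}$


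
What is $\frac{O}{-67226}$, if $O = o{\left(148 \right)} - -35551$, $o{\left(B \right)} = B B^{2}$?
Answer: $- \frac{3277343}{67226} \approx -48.751$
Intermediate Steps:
$o{\left(B \right)} = B^{3}$
$O = 3277343$ ($O = 148^{3} - -35551 = 3241792 + 35551 = 3277343$)
$\frac{O}{-67226} = \frac{3277343}{-67226} = 3277343 \left(- \frac{1}{67226}\right) = - \frac{3277343}{67226}$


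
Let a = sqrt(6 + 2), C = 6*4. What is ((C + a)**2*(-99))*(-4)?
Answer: 231264 + 38016*sqrt(2) ≈ 2.8503e+5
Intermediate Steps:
C = 24
a = 2*sqrt(2) (a = sqrt(8) = 2*sqrt(2) ≈ 2.8284)
((C + a)**2*(-99))*(-4) = ((24 + 2*sqrt(2))**2*(-99))*(-4) = -99*(24 + 2*sqrt(2))**2*(-4) = 396*(24 + 2*sqrt(2))**2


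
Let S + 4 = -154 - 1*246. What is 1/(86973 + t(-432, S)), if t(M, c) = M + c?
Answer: 1/86137 ≈ 1.1609e-5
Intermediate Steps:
S = -404 (S = -4 + (-154 - 1*246) = -4 + (-154 - 246) = -4 - 400 = -404)
1/(86973 + t(-432, S)) = 1/(86973 + (-432 - 404)) = 1/(86973 - 836) = 1/86137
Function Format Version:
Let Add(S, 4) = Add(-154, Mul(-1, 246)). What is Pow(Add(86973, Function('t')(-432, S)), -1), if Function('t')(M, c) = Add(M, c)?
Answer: Rational(1, 86137) ≈ 1.1609e-5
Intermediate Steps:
S = -404 (S = Add(-4, Add(-154, Mul(-1, 246))) = Add(-4, Add(-154, -246)) = Add(-4, -400) = -404)
Pow(Add(86973, Function('t')(-432, S)), -1) = Pow(Add(86973, Add(-432, -404)), -1) = Pow(Add(86973, -836), -1) = Pow(86137, -1) = Rational(1, 86137)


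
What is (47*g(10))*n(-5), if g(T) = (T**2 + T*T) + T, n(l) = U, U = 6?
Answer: 59220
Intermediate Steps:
n(l) = 6
g(T) = T + 2*T**2 (g(T) = (T**2 + T**2) + T = 2*T**2 + T = T + 2*T**2)
(47*g(10))*n(-5) = (47*(10*(1 + 2*10)))*6 = (47*(10*(1 + 20)))*6 = (47*(10*21))*6 = (47*210)*6 = 9870*6 = 59220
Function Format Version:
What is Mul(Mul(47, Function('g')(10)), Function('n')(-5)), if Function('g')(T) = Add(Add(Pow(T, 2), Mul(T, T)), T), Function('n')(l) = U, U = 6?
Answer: 59220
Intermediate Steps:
Function('n')(l) = 6
Function('g')(T) = Add(T, Mul(2, Pow(T, 2))) (Function('g')(T) = Add(Add(Pow(T, 2), Pow(T, 2)), T) = Add(Mul(2, Pow(T, 2)), T) = Add(T, Mul(2, Pow(T, 2))))
Mul(Mul(47, Function('g')(10)), Function('n')(-5)) = Mul(Mul(47, Mul(10, Add(1, Mul(2, 10)))), 6) = Mul(Mul(47, Mul(10, Add(1, 20))), 6) = Mul(Mul(47, Mul(10, 21)), 6) = Mul(Mul(47, 210), 6) = Mul(9870, 6) = 59220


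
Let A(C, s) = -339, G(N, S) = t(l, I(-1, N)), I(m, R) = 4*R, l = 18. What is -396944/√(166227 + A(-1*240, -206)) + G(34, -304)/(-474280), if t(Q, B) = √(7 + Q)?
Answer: -1/94856 - 24809*√2/36 ≈ -974.59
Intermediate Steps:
G(N, S) = 5 (G(N, S) = √(7 + 18) = √25 = 5)
-396944/√(166227 + A(-1*240, -206)) + G(34, -304)/(-474280) = -396944/√(166227 - 339) + 5/(-474280) = -396944*√2/576 + 5*(-1/474280) = -396944*√2/576 - 1/94856 = -24809*√2/36 - 1/94856 = -1/94856 - 24809*√2/36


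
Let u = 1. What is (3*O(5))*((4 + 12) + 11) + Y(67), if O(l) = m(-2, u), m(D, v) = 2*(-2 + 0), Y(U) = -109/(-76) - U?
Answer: -29607/76 ≈ -389.57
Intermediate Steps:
Y(U) = 109/76 - U (Y(U) = -109*(-1/76) - U = 109/76 - U)
m(D, v) = -4 (m(D, v) = 2*(-2) = -4)
O(l) = -4
(3*O(5))*((4 + 12) + 11) + Y(67) = (3*(-4))*((4 + 12) + 11) + (109/76 - 1*67) = -12*(16 + 11) + (109/76 - 67) = -12*27 - 4983/76 = -324 - 4983/76 = -29607/76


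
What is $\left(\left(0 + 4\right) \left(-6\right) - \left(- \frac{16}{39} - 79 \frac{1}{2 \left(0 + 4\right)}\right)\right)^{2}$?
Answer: $\frac{18309841}{97344} \approx 188.09$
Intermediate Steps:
$\left(\left(0 + 4\right) \left(-6\right) - \left(- \frac{16}{39} - 79 \frac{1}{2 \left(0 + 4\right)}\right)\right)^{2} = \left(4 \left(-6\right) - \left(- \frac{16}{39} - \frac{79}{2 \cdot 4}\right)\right)^{2} = \left(-24 + \left(\frac{16}{39} + \frac{79}{8}\right)\right)^{2} = \left(-24 + \frac{3209}{312}\right)^{2} = \left(- \frac{4279}{312}\right)^{2} = \frac{18309841}{97344}$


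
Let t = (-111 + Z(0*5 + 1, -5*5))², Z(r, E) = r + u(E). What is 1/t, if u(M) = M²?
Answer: 1/265225 ≈ 3.7704e-6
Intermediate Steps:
Z(r, E) = r + E²
t = 265225 (t = (-111 + ((0*5 + 1) + (-5*5)²))² = (-111 + ((0 + 1) + (-25)²))² = (-111 + (1 + 625))² = (-111 + 626)² = 515² = 265225)
1/t = 1/265225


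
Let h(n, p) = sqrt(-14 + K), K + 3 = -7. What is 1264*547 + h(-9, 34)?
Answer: 691408 + 2*I*sqrt(6) ≈ 6.9141e+5 + 4.899*I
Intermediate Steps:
K = -10 (K = -3 - 7 = -10)
h(n, p) = 2*I*sqrt(6) (h(n, p) = sqrt(-14 - 10) = sqrt(-24) = 2*I*sqrt(6))
1264*547 + h(-9, 34) = 1264*547 + 2*I*sqrt(6) = 691408 + 2*I*sqrt(6)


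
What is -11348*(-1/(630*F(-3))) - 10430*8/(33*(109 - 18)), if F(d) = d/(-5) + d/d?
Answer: -595589/36036 ≈ -16.528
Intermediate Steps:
F(d) = 1 - d/5 (F(d) = d*(-⅕) + 1 = -d/5 + 1 = 1 - d/5)
-11348*(-1/(630*F(-3))) - 10430*8/(33*(109 - 18)) = -11348*(-1/(630*(1 - ⅕*(-3)))) - 10430*8/(33*(109 - 18)) = -11348*(-1/(630*(1 + ⅗))) - 10430/(91*(99*(1/24))) = -11348/((18*(8/5))*(-35)) - 10430/(91*(33/8)) = -11348/((144/5)*(-35)) - 10430/3003/8 = -11348/(-1008) - 10430*8/3003 = -11348*(-1/1008) - 11920/429 = 2837/252 - 11920/429 = -595589/36036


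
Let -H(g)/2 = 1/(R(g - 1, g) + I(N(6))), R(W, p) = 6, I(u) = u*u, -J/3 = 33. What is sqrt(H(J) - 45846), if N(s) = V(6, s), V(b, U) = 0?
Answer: I*sqrt(412617)/3 ≈ 214.12*I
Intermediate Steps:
J = -99 (J = -3*33 = -99)
N(s) = 0
I(u) = u**2
H(g) = -1/3 (H(g) = -2/(6 + 0**2) = -2/(6 + 0) = -2/6 = -2*1/6 = -1/3)
sqrt(H(J) - 45846) = sqrt(-1/3 - 45846) = sqrt(-137539/3) = I*sqrt(412617)/3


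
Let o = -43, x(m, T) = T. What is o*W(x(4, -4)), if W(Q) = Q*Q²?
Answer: 2752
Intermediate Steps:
W(Q) = Q³
o*W(x(4, -4)) = -43*(-4)³ = -43*(-64) = 2752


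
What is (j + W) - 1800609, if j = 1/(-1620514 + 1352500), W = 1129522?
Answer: -179860711219/268014 ≈ -6.7109e+5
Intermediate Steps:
j = -1/268014 (j = 1/(-268014) = -1/268014 ≈ -3.7311e-6)
(j + W) - 1800609 = (-1/268014 + 1129522) - 1800609 = 302727709307/268014 - 1800609 = -179860711219/268014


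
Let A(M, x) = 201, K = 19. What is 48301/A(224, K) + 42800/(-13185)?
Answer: 41883059/176679 ≈ 237.06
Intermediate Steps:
48301/A(224, K) + 42800/(-13185) = 48301/201 + 42800/(-13185) = 48301*(1/201) + 42800*(-1/13185) = 48301/201 - 8560/2637 = 41883059/176679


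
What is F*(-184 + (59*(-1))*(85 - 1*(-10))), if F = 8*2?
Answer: -92624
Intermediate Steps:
F = 16
F*(-184 + (59*(-1))*(85 - 1*(-10))) = 16*(-184 + (59*(-1))*(85 - 1*(-10))) = 16*(-184 - 59*(85 + 10)) = 16*(-184 - 59*95) = 16*(-184 - 5605) = 16*(-5789) = -92624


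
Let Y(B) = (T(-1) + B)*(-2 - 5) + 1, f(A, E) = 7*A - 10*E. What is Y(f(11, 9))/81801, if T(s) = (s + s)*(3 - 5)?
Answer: 64/81801 ≈ 0.00078239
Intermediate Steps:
f(A, E) = -10*E + 7*A
T(s) = -4*s (T(s) = (2*s)*(-2) = -4*s)
Y(B) = -27 - 7*B (Y(B) = (-4*(-1) + B)*(-2 - 5) + 1 = (4 + B)*(-7) + 1 = (-28 - 7*B) + 1 = -27 - 7*B)
Y(f(11, 9))/81801 = (-27 - 7*(-10*9 + 7*11))/81801 = (-27 - 7*(-90 + 77))*(1/81801) = (-27 - 7*(-13))*(1/81801) = (-27 + 91)*(1/81801) = 64*(1/81801) = 64/81801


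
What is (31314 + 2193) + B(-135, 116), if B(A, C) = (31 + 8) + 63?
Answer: 33609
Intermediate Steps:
B(A, C) = 102 (B(A, C) = 39 + 63 = 102)
(31314 + 2193) + B(-135, 116) = (31314 + 2193) + 102 = 33507 + 102 = 33609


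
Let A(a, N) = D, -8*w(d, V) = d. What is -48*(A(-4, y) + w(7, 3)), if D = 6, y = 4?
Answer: -246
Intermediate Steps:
w(d, V) = -d/8
A(a, N) = 6
-48*(A(-4, y) + w(7, 3)) = -48*(6 - ⅛*7) = -48*(6 - 7/8) = -48*41/8 = -246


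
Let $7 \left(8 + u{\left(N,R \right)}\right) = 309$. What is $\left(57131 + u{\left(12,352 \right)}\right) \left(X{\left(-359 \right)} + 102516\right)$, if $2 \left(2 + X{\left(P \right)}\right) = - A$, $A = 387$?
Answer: $\frac{40945594485}{7} \approx 5.8494 \cdot 10^{9}$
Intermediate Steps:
$u{\left(N,R \right)} = \frac{253}{7}$ ($u{\left(N,R \right)} = -8 + \frac{1}{7} \cdot 309 = -8 + \frac{309}{7} = \frac{253}{7}$)
$X{\left(P \right)} = - \frac{391}{2}$ ($X{\left(P \right)} = -2 + \frac{\left(-1\right) 387}{2} = -2 + \frac{1}{2} \left(-387\right) = -2 - \frac{387}{2} = - \frac{391}{2}$)
$\left(57131 + u{\left(12,352 \right)}\right) \left(X{\left(-359 \right)} + 102516\right) = \left(57131 + \frac{253}{7}\right) \left(- \frac{391}{2} + 102516\right) = \frac{400170}{7} \cdot \frac{204641}{2} = \frac{40945594485}{7}$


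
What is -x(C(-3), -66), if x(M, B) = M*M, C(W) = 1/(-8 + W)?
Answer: -1/121 ≈ -0.0082645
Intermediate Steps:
x(M, B) = M**2
-x(C(-3), -66) = -(1/(-8 - 3))**2 = -(1/(-11))**2 = -(-1/11)**2 = -1*1/121 = -1/121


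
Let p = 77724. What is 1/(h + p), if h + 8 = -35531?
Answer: 1/42185 ≈ 2.3705e-5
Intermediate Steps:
h = -35539 (h = -8 - 35531 = -35539)
1/(h + p) = 1/(-35539 + 77724) = 1/42185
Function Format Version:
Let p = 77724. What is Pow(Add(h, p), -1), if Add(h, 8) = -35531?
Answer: Rational(1, 42185) ≈ 2.3705e-5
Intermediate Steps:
h = -35539 (h = Add(-8, -35531) = -35539)
Pow(Add(h, p), -1) = Pow(Add(-35539, 77724), -1) = Pow(42185, -1) = Rational(1, 42185)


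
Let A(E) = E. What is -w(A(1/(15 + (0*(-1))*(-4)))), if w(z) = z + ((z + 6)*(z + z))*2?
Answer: -379/225 ≈ -1.6844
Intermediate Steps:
w(z) = z + 4*z*(6 + z) (w(z) = z + ((6 + z)*(2*z))*2 = z + (2*z*(6 + z))*2 = z + 4*z*(6 + z))
-w(A(1/(15 + (0*(-1))*(-4)))) = -(25 + 4/(15 + (0*(-1))*(-4)))/(15 + (0*(-1))*(-4)) = -(25 + 4/(15 + 0*(-4)))/(15 + 0*(-4)) = -(25 + 4/(15 + 0))/(15 + 0) = -(25 + 4/15)/15 = -379/(15*15) = -1*379/225 = -379/225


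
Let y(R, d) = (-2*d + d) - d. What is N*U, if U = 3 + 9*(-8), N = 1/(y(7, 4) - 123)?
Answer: 69/131 ≈ 0.52672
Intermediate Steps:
y(R, d) = -2*d (y(R, d) = -d - d = -2*d)
N = -1/131 (N = 1/(-2*4 - 123) = 1/(-8 - 123) = 1/(-131) = -1/131 ≈ -0.0076336)
U = -69 (U = 3 - 72 = -69)
N*U = -1/131*(-69) = 69/131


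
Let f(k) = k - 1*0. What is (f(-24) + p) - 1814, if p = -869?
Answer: -2707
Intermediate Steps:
f(k) = k (f(k) = k + 0 = k)
(f(-24) + p) - 1814 = (-24 - 869) - 1814 = -893 - 1814 = -2707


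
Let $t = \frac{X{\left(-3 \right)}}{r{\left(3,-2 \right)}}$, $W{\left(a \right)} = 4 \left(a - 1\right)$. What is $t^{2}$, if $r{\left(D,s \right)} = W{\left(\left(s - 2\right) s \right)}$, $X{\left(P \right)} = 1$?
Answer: $\frac{1}{784} \approx 0.0012755$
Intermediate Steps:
$W{\left(a \right)} = -4 + 4 a$ ($W{\left(a \right)} = 4 \left(-1 + a\right) = -4 + 4 a$)
$r{\left(D,s \right)} = -4 + 4 s \left(-2 + s\right)$ ($r{\left(D,s \right)} = -4 + 4 \left(s - 2\right) s = -4 + 4 \left(-2 + s\right) s = -4 + 4 s \left(-2 + s\right)$)
$t = \frac{1}{28}$ ($t = 1 \frac{1}{-4 + 4 \left(-2\right) \left(-2 - 2\right)} = 1 \frac{1}{-4 + 4 \left(-2\right) \left(-4\right)} = 1 \frac{1}{-4 + 32} = 1 \cdot \frac{1}{28} = \frac{1}{28} \approx 0.035714$)
$t^{2} = \left(\frac{1}{28}\right)^{2} = \frac{1}{784}$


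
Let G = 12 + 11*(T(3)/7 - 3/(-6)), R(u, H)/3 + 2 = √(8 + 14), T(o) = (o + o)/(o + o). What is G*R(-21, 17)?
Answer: -801/7 + 801*√22/14 ≈ 153.93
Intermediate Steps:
T(o) = 1 (T(o) = (2*o)/((2*o)) = (2*o)*(1/(2*o)) = 1)
R(u, H) = -6 + 3*√22 (R(u, H) = -6 + 3*√(8 + 14) = -6 + 3*√22)
G = 267/14 (G = 12 + 11*(1/7 - 3/(-6)) = 12 + 11*(1*(⅐) - 3*(-⅙)) = 12 + 11*(⅐ + ½) = 12 + 11*(9/14) = 12 + 99/14 = 267/14 ≈ 19.071)
G*R(-21, 17) = 267*(-6 + 3*√22)/14 = -801/7 + 801*√22/14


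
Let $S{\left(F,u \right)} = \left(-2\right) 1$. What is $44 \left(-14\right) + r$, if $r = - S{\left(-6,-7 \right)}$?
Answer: $-614$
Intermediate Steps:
$S{\left(F,u \right)} = -2$
$r = 2$ ($r = \left(-1\right) \left(-2\right) = 2$)
$44 \left(-14\right) + r = 44 \left(-14\right) + 2 = -616 + 2 = -614$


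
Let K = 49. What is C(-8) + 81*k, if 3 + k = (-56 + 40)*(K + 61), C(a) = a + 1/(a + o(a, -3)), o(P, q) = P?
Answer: -2284977/16 ≈ -1.4281e+5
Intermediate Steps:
C(a) = a + 1/(2*a) (C(a) = a + 1/(a + a) = a + 1/(2*a))
k = -1763 (k = -3 + (-56 + 40)*(49 + 61) = -3 - 16*110 = -3 - 1760 = -1763)
C(-8) + 81*k = (-8 + (1/2)/(-8)) + 81*(-1763) = (-8 + (1/2)*(-1/8)) - 142803 = (-8 - 1/16) - 142803 = -129/16 - 142803 = -2284977/16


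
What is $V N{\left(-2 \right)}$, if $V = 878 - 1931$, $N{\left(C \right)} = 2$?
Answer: $-2106$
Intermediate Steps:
$V = -1053$ ($V = 878 - 1931 = -1053$)
$V N{\left(-2 \right)} = \left(-1053\right) 2 = -2106$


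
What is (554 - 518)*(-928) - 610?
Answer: -34018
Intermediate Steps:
(554 - 518)*(-928) - 610 = 36*(-928) - 610 = -33408 - 610 = -34018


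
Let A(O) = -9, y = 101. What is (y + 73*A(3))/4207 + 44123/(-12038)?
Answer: -192318589/50643866 ≈ -3.7975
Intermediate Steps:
(y + 73*A(3))/4207 + 44123/(-12038) = (101 + 73*(-9))/4207 + 44123/(-12038) = (101 - 657)*(1/4207) + 44123*(-1/12038) = -556*1/4207 - 44123/12038 = -556/4207 - 44123/12038 = -192318589/50643866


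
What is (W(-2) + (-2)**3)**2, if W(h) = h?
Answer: 100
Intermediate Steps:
(W(-2) + (-2)**3)**2 = (-2 + (-2)**3)**2 = (-2 - 8)**2 = (-10)**2 = 100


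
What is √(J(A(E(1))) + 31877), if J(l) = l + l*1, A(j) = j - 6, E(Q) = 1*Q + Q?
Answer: 3*√3541 ≈ 178.52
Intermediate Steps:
E(Q) = 2*Q (E(Q) = Q + Q = 2*Q)
A(j) = -6 + j
J(l) = 2*l (J(l) = l + l = 2*l)
√(J(A(E(1))) + 31877) = √(2*(-6 + 2*1) + 31877) = √(2*(-6 + 2) + 31877) = √(2*(-4) + 31877) = √(-8 + 31877) = √31869 = 3*√3541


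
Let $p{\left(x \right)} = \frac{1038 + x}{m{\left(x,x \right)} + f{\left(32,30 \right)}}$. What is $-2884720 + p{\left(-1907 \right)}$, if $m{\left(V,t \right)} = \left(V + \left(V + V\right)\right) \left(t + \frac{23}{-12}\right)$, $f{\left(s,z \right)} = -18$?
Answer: $- \frac{126014888246916}{43683577} \approx -2.8847 \cdot 10^{6}$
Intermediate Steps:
$m{\left(V,t \right)} = 3 V \left(- \frac{23}{12} + t\right)$ ($m{\left(V,t \right)} = \left(V + 2 V\right) \left(t + 23 \left(- \frac{1}{12}\right)\right) = 3 V \left(t - \frac{23}{12}\right) = 3 V \left(- \frac{23}{12} + t\right)$)
$p{\left(x \right)} = \frac{1038 + x}{-18 + \frac{x \left(-23 + 12 x\right)}{4}}$ ($p{\left(x \right)} = \frac{1038 + x}{\frac{x \left(-23 + 12 x\right)}{4} - 18} = \frac{1038 + x}{-18 + \frac{x \left(-23 + 12 x\right)}{4}}$)
$-2884720 + p{\left(-1907 \right)} = -2884720 + \frac{4 \left(1038 - 1907\right)}{-72 - 1907 \left(-23 + 12 \left(-1907\right)\right)} = -2884720 + 4 \frac{1}{-72 - 1907 \left(-23 - 22884\right)} \left(-869\right) = -2884720 + 4 \frac{1}{-72 - -43683649} \left(-869\right) = -2884720 + 4 \frac{1}{-72 + 43683649} \left(-869\right) = -2884720 + 4 \cdot \frac{1}{43683577} \left(-869\right) = -2884720 - \frac{3476}{43683577} = - \frac{126014888246916}{43683577}$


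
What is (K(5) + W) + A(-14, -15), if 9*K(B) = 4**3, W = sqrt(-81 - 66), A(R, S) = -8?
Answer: -8/9 + 7*I*sqrt(3) ≈ -0.88889 + 12.124*I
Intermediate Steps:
W = 7*I*sqrt(3) (W = sqrt(-147) = 7*I*sqrt(3) ≈ 12.124*I)
K(B) = 64/9 (K(B) = (1/9)*4**3 = (1/9)*64 = 64/9)
(K(5) + W) + A(-14, -15) = (64/9 + 7*I*sqrt(3)) - 8 = -8/9 + 7*I*sqrt(3)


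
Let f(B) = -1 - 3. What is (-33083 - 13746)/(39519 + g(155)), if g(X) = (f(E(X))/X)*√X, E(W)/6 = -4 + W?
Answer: -286848463905/242071460939 - 187316*√155/242071460939 ≈ -1.1850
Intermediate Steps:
E(W) = -24 + 6*W (E(W) = 6*(-4 + W) = -24 + 6*W)
f(B) = -4
g(X) = -4/√X (g(X) = (-4/X)*√X = -4/√X)
(-33083 - 13746)/(39519 + g(155)) = (-33083 - 13746)/(39519 - 4*√155/155) = -46829/(39519 - 4*√155/155)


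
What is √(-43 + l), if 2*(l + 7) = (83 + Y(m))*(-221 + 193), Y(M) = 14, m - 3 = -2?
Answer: 8*I*√22 ≈ 37.523*I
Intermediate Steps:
m = 1 (m = 3 - 2 = 1)
l = -1365 (l = -7 + ((83 + 14)*(-221 + 193))/2 = -7 + (97*(-28))/2 = -7 + (½)*(-2716) = -7 - 1358 = -1365)
√(-43 + l) = √(-43 - 1365) = √(-1408) = 8*I*√22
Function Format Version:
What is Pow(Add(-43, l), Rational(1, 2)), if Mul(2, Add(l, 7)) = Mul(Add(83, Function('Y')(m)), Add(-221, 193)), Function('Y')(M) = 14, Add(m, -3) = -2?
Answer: Mul(8, I, Pow(22, Rational(1, 2))) ≈ Mul(37.523, I)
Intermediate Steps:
m = 1 (m = Add(3, -2) = 1)
l = -1365 (l = Add(-7, Mul(Rational(1, 2), Mul(Add(83, 14), Add(-221, 193)))) = Add(-7, Mul(Rational(1, 2), Mul(97, -28))) = Add(-7, Mul(Rational(1, 2), -2716)) = Add(-7, -1358) = -1365)
Pow(Add(-43, l), Rational(1, 2)) = Pow(Add(-43, -1365), Rational(1, 2)) = Pow(-1408, Rational(1, 2)) = Mul(8, I, Pow(22, Rational(1, 2)))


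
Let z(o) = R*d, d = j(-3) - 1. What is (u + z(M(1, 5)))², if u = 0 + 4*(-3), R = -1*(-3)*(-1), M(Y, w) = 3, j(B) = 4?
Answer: 441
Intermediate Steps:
R = -3 (R = 3*(-1) = -3)
d = 3 (d = 4 - 1 = 3)
u = -12 (u = 0 - 12 = -12)
z(o) = -9 (z(o) = -3*3 = -9)
(u + z(M(1, 5)))² = (-12 - 9)² = (-21)² = 441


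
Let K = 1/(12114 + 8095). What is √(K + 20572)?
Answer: √8401680545741/20209 ≈ 143.43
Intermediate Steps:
K = 1/20209 ≈ 4.9483e-5
√(K + 20572) = √(1/20209 + 20572) = √(415739549/20209) = √8401680545741/20209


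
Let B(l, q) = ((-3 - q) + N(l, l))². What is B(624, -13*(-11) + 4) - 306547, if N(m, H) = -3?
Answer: -283138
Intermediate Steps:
B(l, q) = (-6 - q)² (B(l, q) = ((-3 - q) - 3)² = (-6 - q)²)
B(624, -13*(-11) + 4) - 306547 = (6 + (-13*(-11) + 4))² - 306547 = (6 + (143 + 4))² - 306547 = (6 + 147)² - 306547 = 153² - 306547 = 23409 - 306547 = -283138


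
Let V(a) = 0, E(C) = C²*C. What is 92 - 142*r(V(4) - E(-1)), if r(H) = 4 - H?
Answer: -334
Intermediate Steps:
E(C) = C³
92 - 142*r(V(4) - E(-1)) = 92 - 142*(4 - (0 - 1*(-1)³)) = 92 - 142*(4 - (0 - 1*(-1))) = 92 - 142*(4 - (0 + 1)) = 92 - 142*(4 - 1*1) = 92 - 142*(4 - 1) = 92 - 142*3 = 92 - 426 = -334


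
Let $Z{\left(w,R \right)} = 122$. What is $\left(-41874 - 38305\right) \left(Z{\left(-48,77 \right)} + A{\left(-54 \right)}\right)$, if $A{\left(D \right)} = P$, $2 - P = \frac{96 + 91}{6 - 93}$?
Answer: $- \frac{879964525}{87} \approx -1.0115 \cdot 10^{7}$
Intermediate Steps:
$P = \frac{361}{87}$ ($P = 2 - \frac{96 + 91}{6 - 93} = 2 - \frac{187}{-87} = 2 - 187 \left(- \frac{1}{87}\right) = 2 - - \frac{187}{87} = 2 + \frac{187}{87} = \frac{361}{87} \approx 4.1494$)
$A{\left(D \right)} = \frac{361}{87}$
$\left(-41874 - 38305\right) \left(Z{\left(-48,77 \right)} + A{\left(-54 \right)}\right) = \left(-41874 - 38305\right) \left(122 + \frac{361}{87}\right) = \left(-80179\right) \frac{10975}{87} = - \frac{879964525}{87}$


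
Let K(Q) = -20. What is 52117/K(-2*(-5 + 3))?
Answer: -52117/20 ≈ -2605.9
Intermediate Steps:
52117/K(-2*(-5 + 3)) = 52117/(-20) = 52117*(-1/20) = -52117/20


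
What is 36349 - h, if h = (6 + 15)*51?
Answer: 35278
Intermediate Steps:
h = 1071 (h = 21*51 = 1071)
36349 - h = 36349 - 1*1071 = 36349 - 1071 = 35278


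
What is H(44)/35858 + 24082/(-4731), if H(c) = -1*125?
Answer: -864123731/169644198 ≈ -5.0937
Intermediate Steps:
H(c) = -125
H(44)/35858 + 24082/(-4731) = -125/35858 + 24082/(-4731) = -125*1/35858 + 24082*(-1/4731) = -125/35858 - 24082/4731 = -864123731/169644198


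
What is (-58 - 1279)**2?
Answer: 1787569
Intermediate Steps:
(-58 - 1279)**2 = (-1337)**2 = 1787569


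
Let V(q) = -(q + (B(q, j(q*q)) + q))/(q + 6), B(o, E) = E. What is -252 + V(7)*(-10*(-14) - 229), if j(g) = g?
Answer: 2331/13 ≈ 179.31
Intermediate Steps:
V(q) = -(q² + 2*q)/(6 + q) (V(q) = -(q + (q*q + q))/(q + 6) = -(q + (q² + q))/(6 + q) = -(q + (q + q²))/(6 + q) = -(q² + 2*q)/(6 + q))
-252 + V(7)*(-10*(-14) - 229) = -252 + (7*(-2 - 1*7)/(6 + 7))*(-10*(-14) - 229) = -252 + (7*(-2 - 7)/13)*(140 - 229) = -252 + (7*(1/13)*(-9))*(-89) = -252 - 63/13*(-89) = -252 + 5607/13 = 2331/13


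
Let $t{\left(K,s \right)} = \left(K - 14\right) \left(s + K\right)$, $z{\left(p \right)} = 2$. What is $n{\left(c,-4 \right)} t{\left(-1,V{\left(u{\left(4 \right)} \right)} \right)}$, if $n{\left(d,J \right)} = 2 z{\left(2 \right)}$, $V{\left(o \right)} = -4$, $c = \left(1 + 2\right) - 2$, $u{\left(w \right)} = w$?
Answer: $300$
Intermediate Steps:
$c = 1$ ($c = 3 - 2 = 1$)
$t{\left(K,s \right)} = \left(-14 + K\right) \left(K + s\right)$
$n{\left(d,J \right)} = 4$ ($n{\left(d,J \right)} = 2 \cdot 2 = 4$)
$n{\left(c,-4 \right)} t{\left(-1,V{\left(u{\left(4 \right)} \right)} \right)} = 4 \left(\left(-1\right)^{2} - -14 - -56 - -4\right) = 4 \left(1 + 14 + 56 + 4\right) = 4 \cdot 75 = 300$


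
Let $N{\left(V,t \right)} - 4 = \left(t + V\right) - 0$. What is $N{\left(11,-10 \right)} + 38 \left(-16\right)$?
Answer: $-603$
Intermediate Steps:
$N{\left(V,t \right)} = 4 + V + t$ ($N{\left(V,t \right)} = 4 + \left(\left(t + V\right) - 0\right) = 4 + \left(\left(V + t\right) + 0\right) = 4 + \left(V + t\right) = 4 + V + t$)
$N{\left(11,-10 \right)} + 38 \left(-16\right) = \left(4 + 11 - 10\right) + 38 \left(-16\right) = 5 - 608 = -603$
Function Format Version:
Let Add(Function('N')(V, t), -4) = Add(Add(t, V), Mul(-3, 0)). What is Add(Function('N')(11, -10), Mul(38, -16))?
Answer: -603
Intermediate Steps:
Function('N')(V, t) = Add(4, V, t) (Function('N')(V, t) = Add(4, Add(Add(t, V), Mul(-3, 0))) = Add(4, Add(Add(V, t), 0)) = Add(4, Add(V, t)) = Add(4, V, t))
Add(Function('N')(11, -10), Mul(38, -16)) = Add(Add(4, 11, -10), Mul(38, -16)) = Add(5, -608) = -603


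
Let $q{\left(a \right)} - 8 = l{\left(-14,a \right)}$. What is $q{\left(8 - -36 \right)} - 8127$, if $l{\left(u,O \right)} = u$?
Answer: $-8133$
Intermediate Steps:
$q{\left(a \right)} = -6$ ($q{\left(a \right)} = 8 - 14 = -6$)
$q{\left(8 - -36 \right)} - 8127 = -6 - 8127 = -8133$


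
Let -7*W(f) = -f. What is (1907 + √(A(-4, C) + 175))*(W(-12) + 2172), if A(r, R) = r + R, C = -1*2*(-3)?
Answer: 28971144/7 + 15192*√177/7 ≈ 4.1676e+6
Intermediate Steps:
C = 6 (C = -2*(-3) = 6)
W(f) = f/7 (W(f) = -(-1)*f/7 = f/7)
A(r, R) = R + r
(1907 + √(A(-4, C) + 175))*(W(-12) + 2172) = (1907 + √((6 - 4) + 175))*((⅐)*(-12) + 2172) = (1907 + √(2 + 175))*(-12/7 + 2172) = (1907 + √177)*(15192/7) = 28971144/7 + 15192*√177/7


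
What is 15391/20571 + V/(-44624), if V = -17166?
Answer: 519964885/458980152 ≈ 1.1329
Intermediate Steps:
15391/20571 + V/(-44624) = 15391/20571 - 17166/(-44624) = 15391*(1/20571) - 17166*(-1/44624) = 15391/20571 + 8583/22312 = 519964885/458980152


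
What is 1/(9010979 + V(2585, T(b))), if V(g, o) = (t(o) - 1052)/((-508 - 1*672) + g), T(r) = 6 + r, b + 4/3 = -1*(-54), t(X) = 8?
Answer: 1405/12660424451 ≈ 1.1098e-7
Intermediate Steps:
b = 158/3 (b = -4/3 - 1*(-54) = -4/3 + 54 = 158/3 ≈ 52.667)
V(g, o) = -1044/(-1180 + g) (V(g, o) = (8 - 1052)/((-508 - 1*672) + g) = -1044/((-508 - 672) + g) = -1044/(-1180 + g))
1/(9010979 + V(2585, T(b))) = 1/(9010979 - 1044/(-1180 + 2585)) = 1/(9010979 - 1044/1405) = 1/(12660424451/1405) = 1405/12660424451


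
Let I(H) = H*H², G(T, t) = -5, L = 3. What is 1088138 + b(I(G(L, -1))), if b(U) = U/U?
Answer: 1088139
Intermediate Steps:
I(H) = H³
b(U) = 1
1088138 + b(I(G(L, -1))) = 1088138 + 1 = 1088139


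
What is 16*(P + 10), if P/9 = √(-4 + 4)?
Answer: 160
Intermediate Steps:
P = 0 (P = 9*√(-4 + 4) = 9*√0 = 9*0 = 0)
16*(P + 10) = 16*(0 + 10) = 16*10 = 160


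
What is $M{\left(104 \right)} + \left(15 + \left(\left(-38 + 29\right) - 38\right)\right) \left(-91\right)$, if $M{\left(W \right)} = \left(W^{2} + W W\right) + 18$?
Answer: $24562$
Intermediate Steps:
$M{\left(W \right)} = 18 + 2 W^{2}$ ($M{\left(W \right)} = \left(W^{2} + W^{2}\right) + 18 = 2 W^{2} + 18 = 18 + 2 W^{2}$)
$M{\left(104 \right)} + \left(15 + \left(\left(-38 + 29\right) - 38\right)\right) \left(-91\right) = \left(18 + 2 \cdot 104^{2}\right) + \left(15 + \left(\left(-38 + 29\right) - 38\right)\right) \left(-91\right) = \left(18 + 2 \cdot 10816\right) + \left(15 - 47\right) \left(-91\right) = \left(18 + 21632\right) + \left(15 - 47\right) \left(-91\right) = 21650 - -2912 = 21650 + 2912 = 24562$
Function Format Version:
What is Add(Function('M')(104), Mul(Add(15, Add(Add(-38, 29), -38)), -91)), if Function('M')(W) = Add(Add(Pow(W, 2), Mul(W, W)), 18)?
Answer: 24562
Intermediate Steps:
Function('M')(W) = Add(18, Mul(2, Pow(W, 2))) (Function('M')(W) = Add(Add(Pow(W, 2), Pow(W, 2)), 18) = Add(Mul(2, Pow(W, 2)), 18) = Add(18, Mul(2, Pow(W, 2))))
Add(Function('M')(104), Mul(Add(15, Add(Add(-38, 29), -38)), -91)) = Add(Add(18, Mul(2, Pow(104, 2))), Mul(Add(15, Add(Add(-38, 29), -38)), -91)) = Add(Add(18, Mul(2, 10816)), Mul(Add(15, Add(-9, -38)), -91)) = Add(Add(18, 21632), Mul(Add(15, -47), -91)) = Add(21650, Mul(-32, -91)) = Add(21650, 2912) = 24562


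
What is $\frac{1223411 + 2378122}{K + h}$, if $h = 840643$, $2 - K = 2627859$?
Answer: $- \frac{92347}{45826} \approx -2.0152$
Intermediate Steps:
$K = -2627857$ ($K = 2 - 2627859 = -2627857$)
$\frac{1223411 + 2378122}{K + h} = \frac{1223411 + 2378122}{-2627857 + 840643} = \frac{3601533}{-1787214} = 3601533 \left(- \frac{1}{1787214}\right) = - \frac{92347}{45826}$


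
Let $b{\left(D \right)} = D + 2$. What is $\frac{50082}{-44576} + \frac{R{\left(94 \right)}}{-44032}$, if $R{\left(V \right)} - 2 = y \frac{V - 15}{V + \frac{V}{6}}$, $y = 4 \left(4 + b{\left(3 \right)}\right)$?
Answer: $- \frac{231480851}{205915648} \approx -1.1242$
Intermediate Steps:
$b{\left(D \right)} = 2 + D$
$y = 36$ ($y = 4 \left(4 + \left(2 + 3\right)\right) = 4 \left(4 + 5\right) = 4 \cdot 9 = 36$)
$R{\left(V \right)} = 2 + \frac{216 \left(-15 + V\right)}{7 V}$ ($R{\left(V \right)} = 2 + 36 \frac{V - 15}{V + \frac{V}{6}} = 2 + 36 \frac{-15 + V}{V + V \frac{1}{6}} = 2 + 36 \frac{-15 + V}{V + \frac{V}{6}} = 2 + 36 \frac{-15 + V}{\frac{7}{6} V} = 2 + 36 \left(-15 + V\right) \frac{6}{7 V} = 2 + 36 \frac{6 \left(-15 + V\right)}{7 V} = 2 + \frac{216 \left(-15 + V\right)}{7 V}$)
$\frac{50082}{-44576} + \frac{R{\left(94 \right)}}{-44032} = \frac{50082}{-44576} + \frac{\frac{10}{7} \cdot \frac{1}{94} \left(-324 + 23 \cdot 94\right)}{-44032} = 50082 \left(- \frac{1}{44576}\right) + \frac{10}{7} \cdot \frac{1}{94} \left(-324 + 2162\right) \left(- \frac{1}{44032}\right) = - \frac{25041}{22288} + \frac{10}{7} \cdot \frac{1}{94} \cdot 1838 \left(- \frac{1}{44032}\right) = - \frac{25041}{22288} + \frac{9190}{329} \left(- \frac{1}{44032}\right) = - \frac{25041}{22288} - \frac{4595}{7243264} = - \frac{231480851}{205915648}$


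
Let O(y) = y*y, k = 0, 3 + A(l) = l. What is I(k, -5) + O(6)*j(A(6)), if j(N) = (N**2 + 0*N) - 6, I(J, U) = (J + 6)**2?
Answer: 144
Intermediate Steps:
A(l) = -3 + l
I(J, U) = (6 + J)**2
O(y) = y**2
j(N) = -6 + N**2 (j(N) = (N**2 + 0) - 6 = N**2 - 6 = -6 + N**2)
I(k, -5) + O(6)*j(A(6)) = (6 + 0)**2 + 6**2*(-6 + (-3 + 6)**2) = 6**2 + 36*(-6 + 3**2) = 36 + 36*(-6 + 9) = 36 + 36*3 = 36 + 108 = 144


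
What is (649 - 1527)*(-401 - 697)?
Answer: 964044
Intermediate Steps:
(649 - 1527)*(-401 - 697) = -878*(-1098) = 964044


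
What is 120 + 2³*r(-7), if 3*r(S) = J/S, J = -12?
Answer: 872/7 ≈ 124.57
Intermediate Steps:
r(S) = -4/S (r(S) = (-12/S)/3 = -4/S)
120 + 2³*r(-7) = 120 + 2³*(-4/(-7)) = 120 + 8*(-4*(-⅐)) = 120 + 8*(4/7) = 120 + 32/7 = 872/7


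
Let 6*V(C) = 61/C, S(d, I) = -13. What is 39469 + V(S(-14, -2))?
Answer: 3078521/78 ≈ 39468.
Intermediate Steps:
V(C) = 61/(6*C) (V(C) = (61/C)/6 = 61/(6*C))
39469 + V(S(-14, -2)) = 39469 + (61/6)/(-13) = 39469 + (61/6)*(-1/13) = 39469 - 61/78 = 3078521/78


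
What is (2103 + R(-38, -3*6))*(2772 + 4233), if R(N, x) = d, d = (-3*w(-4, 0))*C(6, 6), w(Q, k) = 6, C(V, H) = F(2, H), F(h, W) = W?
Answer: 13974975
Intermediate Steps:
C(V, H) = H
d = -108 (d = -3*6*6 = -18*6 = -108)
R(N, x) = -108
(2103 + R(-38, -3*6))*(2772 + 4233) = (2103 - 108)*(2772 + 4233) = 1995*7005 = 13974975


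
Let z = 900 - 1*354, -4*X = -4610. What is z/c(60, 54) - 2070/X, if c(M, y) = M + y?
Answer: 26219/8759 ≈ 2.9934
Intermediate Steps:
X = 2305/2 (X = -1/4*(-4610) = 2305/2 ≈ 1152.5)
z = 546 (z = 900 - 354 = 546)
z/c(60, 54) - 2070/X = 546/(60 + 54) - 2070/2305/2 = 546/114 - 2070*2/2305 = 546*(1/114) - 828/461 = 91/19 - 828/461 = 26219/8759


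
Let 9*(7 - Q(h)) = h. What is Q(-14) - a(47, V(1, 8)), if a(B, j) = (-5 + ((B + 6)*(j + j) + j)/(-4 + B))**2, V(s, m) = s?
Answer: 37397/16641 ≈ 2.2473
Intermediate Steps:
Q(h) = 7 - h/9
a(B, j) = (-5 + (j + 2*j*(6 + B))/(-4 + B))**2 (a(B, j) = (-5 + ((6 + B)*(2*j) + j)/(-4 + B))**2 = (-5 + (2*j*(6 + B) + j)/(-4 + B))**2 = (-5 + (j + 2*j*(6 + B))/(-4 + B))**2)
Q(-14) - a(47, V(1, 8)) = (7 - 1/9*(-14)) - (20 - 5*47 + 13*1 + 2*47*1)**2/(-4 + 47)**2 = (7 + 14/9) - (20 - 235 + 13 + 94)**2/43**2 = 77/9 - (-108)**2/1849 = 77/9 - 11664/1849 = 37397/16641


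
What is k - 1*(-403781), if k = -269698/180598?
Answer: 3314625970/8209 ≈ 4.0378e+5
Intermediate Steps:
k = -12259/8209 (k = -269698*1/180598 = -12259/8209 ≈ -1.4934)
k - 1*(-403781) = -12259/8209 - 1*(-403781) = -12259/8209 + 403781 = 3314625970/8209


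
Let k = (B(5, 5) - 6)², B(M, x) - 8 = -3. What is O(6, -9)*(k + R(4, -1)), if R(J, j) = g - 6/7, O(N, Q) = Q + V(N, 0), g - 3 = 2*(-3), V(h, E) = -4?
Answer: 260/7 ≈ 37.143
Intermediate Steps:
g = -3 (g = 3 + 2*(-3) = 3 - 6 = -3)
O(N, Q) = -4 + Q (O(N, Q) = Q - 4 = -4 + Q)
B(M, x) = 5 (B(M, x) = 8 - 3 = 5)
R(J, j) = -27/7 (R(J, j) = -3 - 6/7 = -27/7)
k = 1 (k = (5 - 6)² = (-1)² = 1)
O(6, -9)*(k + R(4, -1)) = (-4 - 9)*(1 - 27/7) = -13*(-20/7) = 260/7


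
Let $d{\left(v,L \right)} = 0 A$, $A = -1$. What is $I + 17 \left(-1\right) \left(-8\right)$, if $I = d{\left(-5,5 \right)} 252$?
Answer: $136$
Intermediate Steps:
$d{\left(v,L \right)} = 0$ ($d{\left(v,L \right)} = 0 \left(-1\right) = 0$)
$I = 0$ ($I = 0 \cdot 252 = 0$)
$I + 17 \left(-1\right) \left(-8\right) = 0 + 17 \left(-1\right) \left(-8\right) = 0 - -136 = 0 + 136 = 136$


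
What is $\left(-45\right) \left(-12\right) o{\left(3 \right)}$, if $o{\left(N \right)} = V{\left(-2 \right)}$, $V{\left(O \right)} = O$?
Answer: $-1080$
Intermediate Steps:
$o{\left(N \right)} = -2$
$\left(-45\right) \left(-12\right) o{\left(3 \right)} = \left(-45\right) \left(-12\right) \left(-2\right) = 540 \left(-2\right) = -1080$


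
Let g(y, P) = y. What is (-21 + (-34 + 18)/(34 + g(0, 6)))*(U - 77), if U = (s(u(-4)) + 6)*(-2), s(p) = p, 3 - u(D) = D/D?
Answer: 33945/17 ≈ 1996.8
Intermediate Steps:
u(D) = 2 (u(D) = 3 - D/D = 3 - 1*1 = 3 - 1 = 2)
U = -16 (U = (2 + 6)*(-2) = 8*(-2) = -16)
(-21 + (-34 + 18)/(34 + g(0, 6)))*(U - 77) = (-21 + (-34 + 18)/(34 + 0))*(-16 - 77) = (-21 - 16/34)*(-93) = (-21 - 16*1/34)*(-93) = (-21 - 8/17)*(-93) = -365/17*(-93) = 33945/17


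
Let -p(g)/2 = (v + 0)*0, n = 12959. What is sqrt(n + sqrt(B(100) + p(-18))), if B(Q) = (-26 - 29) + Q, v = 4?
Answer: sqrt(12959 + 3*sqrt(5)) ≈ 113.87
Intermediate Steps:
B(Q) = -55 + Q
p(g) = 0 (p(g) = -2*(4 + 0)*0 = -8*0 = -2*0 = 0)
sqrt(n + sqrt(B(100) + p(-18))) = sqrt(12959 + sqrt((-55 + 100) + 0)) = sqrt(12959 + sqrt(45 + 0)) = sqrt(12959 + sqrt(45)) = sqrt(12959 + 3*sqrt(5))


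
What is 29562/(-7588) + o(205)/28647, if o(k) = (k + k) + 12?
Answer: -421830239/108686718 ≈ -3.8812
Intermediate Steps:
o(k) = 12 + 2*k (o(k) = 2*k + 12 = 12 + 2*k)
29562/(-7588) + o(205)/28647 = 29562/(-7588) + (12 + 2*205)/28647 = 29562*(-1/7588) + (12 + 410)*(1/28647) = -14781/3794 + 422*(1/28647) = -14781/3794 + 422/28647 = -421830239/108686718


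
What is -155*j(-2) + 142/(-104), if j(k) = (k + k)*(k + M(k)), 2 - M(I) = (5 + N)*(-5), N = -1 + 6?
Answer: 1611929/52 ≈ 30999.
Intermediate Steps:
N = 5
M(I) = 52 (M(I) = 2 - (5 + 5)*(-5) = 2 - 10*(-5) = 2 - 1*(-50) = 2 + 50 = 52)
j(k) = 2*k*(52 + k) (j(k) = (k + k)*(k + 52) = (2*k)*(52 + k) = 2*k*(52 + k))
-155*j(-2) + 142/(-104) = -310*(-2)*(52 - 2) + 142/(-104) = -310*(-2)*50 + 142*(-1/104) = -155*(-200) - 71/52 = 31000 - 71/52 = 1611929/52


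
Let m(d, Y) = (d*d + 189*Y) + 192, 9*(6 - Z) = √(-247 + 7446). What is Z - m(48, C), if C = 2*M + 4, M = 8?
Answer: -6270 - √7199/9 ≈ -6279.4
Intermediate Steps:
C = 20 (C = 2*8 + 4 = 16 + 4 = 20)
Z = 6 - √7199/9 (Z = 6 - √(-247 + 7446)/9 = 6 - √7199/9 ≈ -3.4274)
m(d, Y) = 192 + d² + 189*Y (m(d, Y) = (d² + 189*Y) + 192 = 192 + d² + 189*Y)
Z - m(48, C) = (6 - √7199/9) - (192 + 48² + 189*20) = (6 - √7199/9) - (192 + 2304 + 3780) = (6 - √7199/9) - 1*6276 = (6 - √7199/9) - 6276 = -6270 - √7199/9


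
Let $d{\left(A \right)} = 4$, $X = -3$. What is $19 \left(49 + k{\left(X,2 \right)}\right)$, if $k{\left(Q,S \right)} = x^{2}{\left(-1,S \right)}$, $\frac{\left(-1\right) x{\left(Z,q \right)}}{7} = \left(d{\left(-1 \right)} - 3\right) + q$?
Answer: $9310$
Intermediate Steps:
$x{\left(Z,q \right)} = -7 - 7 q$ ($x{\left(Z,q \right)} = - 7 \left(\left(4 - 3\right) + q\right) = - 7 \left(1 + q\right) = -7 - 7 q$)
$k{\left(Q,S \right)} = \left(-7 - 7 S\right)^{2}$
$19 \left(49 + k{\left(X,2 \right)}\right) = 19 \left(49 + 49 \left(1 + 2\right)^{2}\right) = 19 \left(49 + 49 \cdot 3^{2}\right) = 19 \left(49 + 49 \cdot 9\right) = 19 \left(49 + 441\right) = 19 \cdot 490 = 9310$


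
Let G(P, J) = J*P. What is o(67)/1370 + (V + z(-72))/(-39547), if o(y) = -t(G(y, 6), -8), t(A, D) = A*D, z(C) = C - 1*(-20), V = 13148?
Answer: 54620816/27089695 ≈ 2.0163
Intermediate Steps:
z(C) = 20 + C (z(C) = C + 20 = 20 + C)
o(y) = 48*y (o(y) = -6*y*(-8) = -(-48)*y = 48*y)
o(67)/1370 + (V + z(-72))/(-39547) = (48*67)/1370 + (13148 + (20 - 72))/(-39547) = 3216*(1/1370) + (13148 - 52)*(-1/39547) = 1608/685 + 13096*(-1/39547) = 1608/685 - 13096/39547 = 54620816/27089695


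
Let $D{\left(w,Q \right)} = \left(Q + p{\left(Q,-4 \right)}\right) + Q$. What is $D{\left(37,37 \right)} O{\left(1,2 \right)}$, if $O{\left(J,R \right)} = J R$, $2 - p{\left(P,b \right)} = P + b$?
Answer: $86$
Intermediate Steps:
$p{\left(P,b \right)} = 2 - P - b$ ($p{\left(P,b \right)} = 2 - \left(P + b\right) = 2 - P - b$)
$D{\left(w,Q \right)} = 6 + Q$ ($D{\left(w,Q \right)} = \left(Q - \left(-6 + Q\right)\right) + Q = 6 + Q$)
$D{\left(37,37 \right)} O{\left(1,2 \right)} = \left(6 + 37\right) 1 \cdot 2 = 43 \cdot 2 = 86$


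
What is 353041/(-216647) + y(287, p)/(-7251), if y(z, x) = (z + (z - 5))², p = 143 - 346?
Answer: -72701749658/1570907397 ≈ -46.280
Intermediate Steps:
p = -203
y(z, x) = (-5 + 2*z)² (y(z, x) = (z + (-5 + z))² = (-5 + 2*z)²)
353041/(-216647) + y(287, p)/(-7251) = 353041/(-216647) + (-5 + 2*287)²/(-7251) = 353041*(-1/216647) + (-5 + 574)²*(-1/7251) = -353041/216647 + 569²*(-1/7251) = -353041/216647 + 323761*(-1/7251) = -353041/216647 - 323761/7251 = -72701749658/1570907397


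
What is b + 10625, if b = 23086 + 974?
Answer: 34685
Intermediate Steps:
b = 24060
b + 10625 = 24060 + 10625 = 34685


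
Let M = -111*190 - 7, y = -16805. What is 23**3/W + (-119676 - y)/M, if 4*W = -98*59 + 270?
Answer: -114930961/29071666 ≈ -3.9534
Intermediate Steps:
M = -21097 (M = -21090 - 7 = -21097)
W = -1378 (W = (-98*59 + 270)/4 = (-5782 + 270)/4 = (1/4)*(-5512) = -1378)
23**3/W + (-119676 - y)/M = 23**3/(-1378) + (-119676 - 1*(-16805))/(-21097) = 12167*(-1/1378) + (-119676 + 16805)*(-1/21097) = -12167/1378 - 102871*(-1/21097) = -12167/1378 + 102871/21097 = -114930961/29071666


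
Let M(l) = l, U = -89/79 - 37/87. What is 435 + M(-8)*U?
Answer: 3075083/6873 ≈ 447.42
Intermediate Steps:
U = -10666/6873 (U = -89*1/79 - 37*1/87 = -89/79 - 37/87 = -10666/6873 ≈ -1.5519)
435 + M(-8)*U = 435 - 8*(-10666/6873) = 435 + 85328/6873 = 3075083/6873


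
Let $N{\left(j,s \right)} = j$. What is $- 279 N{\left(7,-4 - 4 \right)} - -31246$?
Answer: $29293$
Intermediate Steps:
$- 279 N{\left(7,-4 - 4 \right)} - -31246 = \left(-279\right) 7 - -31246 = -1953 + 31246 = 29293$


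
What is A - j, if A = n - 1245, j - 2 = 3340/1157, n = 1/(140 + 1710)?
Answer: -2675318993/2140450 ≈ -1249.9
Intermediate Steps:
n = 1/1850 ≈ 0.00054054
j = 5654/1157 (j = 2 + 3340/1157 = 5654/1157 ≈ 4.8868)
A = -2303249/1850 (A = 1/1850 - 1245 = -2303249/1850 ≈ -1245.0)
A - j = -2303249/1850 - 1*5654/1157 = -2303249/1850 - 5654/1157 = -2675318993/2140450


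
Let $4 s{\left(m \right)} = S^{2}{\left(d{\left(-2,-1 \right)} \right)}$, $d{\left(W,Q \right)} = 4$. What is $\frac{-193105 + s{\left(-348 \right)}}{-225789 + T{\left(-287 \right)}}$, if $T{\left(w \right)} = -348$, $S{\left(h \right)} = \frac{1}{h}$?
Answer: $\frac{4119573}{4824256} \approx 0.85393$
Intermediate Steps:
$s{\left(m \right)} = \frac{1}{64}$ ($s{\left(m \right)} = \frac{\left(\frac{1}{4}\right)^{2}}{4} = \frac{1}{4 \cdot 16} = \frac{1}{4} \cdot \frac{1}{16} = \frac{1}{64}$)
$\frac{-193105 + s{\left(-348 \right)}}{-225789 + T{\left(-287 \right)}} = \frac{-193105 + \frac{1}{64}}{-225789 - 348} = - \frac{12358719}{64 \left(-226137\right)} = \left(- \frac{12358719}{64}\right) \left(- \frac{1}{226137}\right) = \frac{4119573}{4824256}$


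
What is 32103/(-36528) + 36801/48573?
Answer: -2655211/21904624 ≈ -0.12122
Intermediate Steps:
32103/(-36528) + 36801/48573 = 32103*(-1/36528) + 36801*(1/48573) = -10701/12176 + 1363/1799 = -2655211/21904624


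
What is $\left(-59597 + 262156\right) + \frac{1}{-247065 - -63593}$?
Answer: $\frac{37163904847}{183472} \approx 2.0256 \cdot 10^{5}$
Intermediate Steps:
$\left(-59597 + 262156\right) + \frac{1}{-247065 - -63593} = 202559 + \frac{1}{-247065 + \left(-87370 + 150963\right)} = 202559 + \frac{1}{-247065 + 63593} = 202559 + \frac{1}{-183472} = 202559 - \frac{1}{183472} = \frac{37163904847}{183472}$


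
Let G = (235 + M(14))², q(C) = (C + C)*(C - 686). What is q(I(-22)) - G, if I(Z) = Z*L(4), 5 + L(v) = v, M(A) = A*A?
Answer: -214977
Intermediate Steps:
M(A) = A²
L(v) = -5 + v
I(Z) = -Z (I(Z) = Z*(-5 + 4) = Z*(-1) = -Z)
q(C) = 2*C*(-686 + C) (q(C) = (2*C)*(-686 + C) = 2*C*(-686 + C))
G = 185761 (G = (235 + 14²)² = (235 + 196)² = 431² = 185761)
q(I(-22)) - G = 2*(-1*(-22))*(-686 - 1*(-22)) - 1*185761 = 2*22*(-686 + 22) - 185761 = 2*22*(-664) - 185761 = -29216 - 185761 = -214977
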